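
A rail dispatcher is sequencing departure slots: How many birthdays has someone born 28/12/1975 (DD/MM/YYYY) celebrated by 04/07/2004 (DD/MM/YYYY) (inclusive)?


Birth: 1975-12-28
Reference: 2004-07-04
Year difference: 2004 - 1975 = 29
Has birthday (12-28) occurred by 07-04? No
Birthday not yet reached this year -> subtract 1
Age in full years: 28

28


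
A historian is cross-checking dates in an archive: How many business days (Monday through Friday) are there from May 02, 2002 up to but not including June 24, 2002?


Start: 2002-05-02 (Thursday)
End (exclusive): 2002-06-24 (Monday)
Total calendar days: 53
Full weeks: 53 // 7 = 7 -> 35 weekdays
Remaining 4 days starting on Thursday:
  Thu(w), Fri(w), Sat(-), Sun(-) -> 2 weekdays
Total business days: 35 + 2 = 37

37


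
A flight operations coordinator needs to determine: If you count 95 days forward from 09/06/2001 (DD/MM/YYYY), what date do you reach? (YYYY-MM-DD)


Start: 2001-06-09
Adding 95 days
Days remaining in June: 21
After June: 74 days still to add
July 2001: 31 days, 43 remaining
August 2001: 31 days, 12 remaining
September 2001 has 30 days, need 12
Result: 2001-09-12

2001-09-12


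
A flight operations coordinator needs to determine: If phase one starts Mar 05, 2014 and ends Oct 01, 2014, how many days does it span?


Start date: 2014-03-05
End date: 2014-10-01
Mar 2014: +27 days
Apr 2014: +30 days
May 2014: +31 days
... (4 more months)
Total: 210 days

210


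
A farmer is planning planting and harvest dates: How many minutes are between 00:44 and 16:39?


Start time: 00:44 = 44 minutes from midnight
End time: 16:39 = 999 minutes from midnight
Difference: 999 - 44 = 955 minutes
That is 15 hours and 55 minutes

955


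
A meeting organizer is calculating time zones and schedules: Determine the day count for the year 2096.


Year: 2096
Check leap year rules:
Divisible by 4? Yes
Divisible by 100? No
2096 is a leap year
Days: 366

366


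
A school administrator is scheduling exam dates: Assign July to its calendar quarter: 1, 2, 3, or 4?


Month: July (month 7)
Q1: January-March (months 1-3)
Q2: April-June (months 4-6)
Q3: July-September (months 7-9)
Q4: October-December (months 10-12)
Month 7 falls in Q3

3


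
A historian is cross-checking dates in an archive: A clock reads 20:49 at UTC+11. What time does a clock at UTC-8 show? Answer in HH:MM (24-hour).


Local time: 20:49 at UTC+11 (offset 11h)
Target zone: UTC-8 (offset -8h)
Difference: -8 - (11) = -19 hours
Calculation: 20 + (-19) = 1
Result: 01:49

01:49


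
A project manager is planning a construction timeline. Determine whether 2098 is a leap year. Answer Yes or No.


Year: 2098
Divisible by 4? 2098 / 4 = 524.5 -> No
Not divisible by 4, so NOT a leap year

No


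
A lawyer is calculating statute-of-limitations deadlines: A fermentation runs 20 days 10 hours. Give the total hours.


Days: 20
Extra hours: 10
Hours per day: 24
Days to hours: 20 x 24 = 480
Total: 480 + 10 = 490

490


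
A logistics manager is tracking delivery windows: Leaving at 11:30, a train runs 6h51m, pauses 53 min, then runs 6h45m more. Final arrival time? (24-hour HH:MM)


Depart: 11:30
Leg 1: +411 min -> 18:21
Layover: +53 min -> 19:14
Leg 2: +405 min -> 01:59
Total travel: 869 minutes = 14h 29m
Arrival: 01:59

01:59


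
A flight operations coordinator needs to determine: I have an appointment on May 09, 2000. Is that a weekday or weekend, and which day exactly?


Date: 2000-05-09
January 1, 2000 is a Saturday
Day of year: 130
Offset from Jan 1: 129 days
129 mod 7 = 3
Result: Tuesday

Tuesday


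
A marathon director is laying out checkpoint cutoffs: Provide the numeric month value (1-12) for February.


Calendar month order:
1. January
2. February <--
3. March
February is month number 2

2


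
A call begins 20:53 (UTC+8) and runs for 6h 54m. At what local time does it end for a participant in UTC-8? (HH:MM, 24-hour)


Start: 20:53 in UTC+8
Step 1 - add duration:
  minutes: 53 + 54 = 107 (carry 1h)
  hours: 20 + 6 + 1 = 27
  end in UTC+8: 03:47
Step 2 - convert UTC+8 -> UTC-8:
  offset difference: -8 - (8) = -16 hours
  3 + (-16) = -13 -> mod 24 = 11
Result: 11:47 in UTC-8

11:47


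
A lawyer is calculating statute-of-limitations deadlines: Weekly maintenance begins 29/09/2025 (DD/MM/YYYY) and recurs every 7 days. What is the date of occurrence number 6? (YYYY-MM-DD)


First occurrence: 2025-09-29 (occurrence 1)
Each occurrence is 7 days after the previous.
Occurrence 6 is 5 weeks after the first.
5 weeks = 35 days
2025-09-29 + 35 days = 2025-11-03

2025-11-03


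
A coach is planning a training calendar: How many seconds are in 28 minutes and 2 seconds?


Minutes: 28
Extra seconds: 2
Seconds per minute: 60
Minutes to seconds: 28 x 60 = 1680
Total: 1680 + 2 = 1682

1682


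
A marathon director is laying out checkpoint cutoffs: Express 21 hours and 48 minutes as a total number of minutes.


Hours: 21
Extra minutes: 48
Minutes per hour: 60
Hours to minutes: 21 x 60 = 1260
Total: 1260 + 48 = 1308

1308


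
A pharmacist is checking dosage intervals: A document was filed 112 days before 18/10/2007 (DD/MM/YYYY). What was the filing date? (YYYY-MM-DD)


Start: 2007-10-18
Subtracting 112 days
Days already passed in October: 18
After going back through October: 94 more days to subtract
September 2007: 30 days, 64 remaining
August 2007: 31 days, 33 remaining
July 2007: 31 days, 2 remaining
June 2007 has 30 days, need 2
Result: 2007-06-28

2007-06-28


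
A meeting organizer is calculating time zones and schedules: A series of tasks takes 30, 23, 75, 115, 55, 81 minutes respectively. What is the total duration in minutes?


Durations: 30, 23, 75, 115, 55, 81
Running sum: 30
+ 23 = 53
+ 75 = 128
+ 115 = 243
+ 55 = 298
+ 81 = 379
Total duration: 379 minutes
That is 6 hours and 19 minutes

379


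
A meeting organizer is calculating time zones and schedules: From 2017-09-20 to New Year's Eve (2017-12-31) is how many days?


Start: September 20, 2017
End: December 31, 2017
Days left in September: 10
October: 31
November: 30
December: 31
Sum of remaining months: 92
Total: 10 + 92 = 102

102


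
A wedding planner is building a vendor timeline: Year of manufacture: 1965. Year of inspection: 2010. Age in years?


Birth year: 1965
Current year: 2010
Age = current year - birth year
Age = 2010 - 1965 = 45

45


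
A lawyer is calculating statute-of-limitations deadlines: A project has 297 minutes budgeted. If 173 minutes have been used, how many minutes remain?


Total budget: 297 minutes
Time used: 173 minutes
Remaining: 297 - 173 = 124 minutes
Percent used: 58.2%
Percent remaining: 41.8%

124


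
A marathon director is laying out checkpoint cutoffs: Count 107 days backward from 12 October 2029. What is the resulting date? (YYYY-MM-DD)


Start: 2029-10-12
Subtracting 107 days
Days already passed in October: 12
After going back through October: 95 more days to subtract
September 2029: 30 days, 65 remaining
August 2029: 31 days, 34 remaining
July 2029: 31 days, 3 remaining
June 2029 has 30 days, need 3
Result: 2029-06-27

2029-06-27


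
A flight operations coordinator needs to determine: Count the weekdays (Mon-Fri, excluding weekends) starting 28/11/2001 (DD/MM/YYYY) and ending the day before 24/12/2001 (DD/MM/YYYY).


Start: 2001-11-28 (Wednesday)
End (exclusive): 2001-12-24 (Monday)
Total calendar days: 26
Full weeks: 26 // 7 = 3 -> 15 weekdays
Remaining 5 days starting on Wednesday:
  Wed(w), Thu(w), Fri(w), Sat(-), Sun(-) -> 3 weekdays
Total business days: 15 + 3 = 18

18


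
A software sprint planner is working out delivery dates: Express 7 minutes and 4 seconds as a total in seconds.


Minutes: 7
Seconds: 4
Convert minutes to seconds: 7 x 60 = 420
Add remaining seconds: 420 + 4 = 424

424


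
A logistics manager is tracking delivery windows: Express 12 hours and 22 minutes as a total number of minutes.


Hours: 12
Extra minutes: 22
Minutes per hour: 60
Hours to minutes: 12 x 60 = 720
Total: 720 + 22 = 742

742


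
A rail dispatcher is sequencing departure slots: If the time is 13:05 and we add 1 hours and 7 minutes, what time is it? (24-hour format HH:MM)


Start time: 13:05
Adding: 1 hours 7 minutes
Minutes: 5 + 7 = 12
Hours: 13 + 1 + 0 = 14
Result: 14:12

14:12


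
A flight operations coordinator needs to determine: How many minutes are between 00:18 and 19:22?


Start time: 00:18 = 18 minutes from midnight
End time: 19:22 = 1162 minutes from midnight
Difference: 1162 - 18 = 1144 minutes
That is 19 hours and 4 minutes

1144


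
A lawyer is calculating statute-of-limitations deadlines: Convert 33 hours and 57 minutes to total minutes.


Hours: 33
Minutes: 57
Convert hours to minutes: 33 x 60 = 1980
Add remaining minutes: 1980 + 57 = 2037

2037


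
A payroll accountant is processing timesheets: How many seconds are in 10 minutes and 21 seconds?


Minutes: 10
Extra seconds: 21
Seconds per minute: 60
Minutes to seconds: 10 x 60 = 600
Total: 600 + 21 = 621

621


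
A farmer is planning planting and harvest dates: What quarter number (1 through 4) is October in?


Month: October (month 10)
Q1: January-March (months 1-3)
Q2: April-June (months 4-6)
Q3: July-September (months 7-9)
Q4: October-December (months 10-12)
Month 10 falls in Q4

4


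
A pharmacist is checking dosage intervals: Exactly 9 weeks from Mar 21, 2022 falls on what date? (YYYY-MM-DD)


Start: 2022-03-21
Weeks to add: 9
Convert to days: 9 x 7 = 63 days
Add 63 days to 2022-03-21
Result: 2022-05-23

2022-05-23


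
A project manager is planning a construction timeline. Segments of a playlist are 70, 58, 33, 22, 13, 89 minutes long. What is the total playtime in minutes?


Durations: 70, 58, 33, 22, 13, 89
Running sum: 70
+ 58 = 128
+ 33 = 161
+ 22 = 183
+ 13 = 196
+ 89 = 285
Total duration: 285 minutes
That is 4 hours and 45 minutes

285


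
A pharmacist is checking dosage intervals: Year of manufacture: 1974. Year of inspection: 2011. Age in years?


Birth year: 1974
Current year: 2011
Age = current year - birth year
Age = 2011 - 1974 = 37

37


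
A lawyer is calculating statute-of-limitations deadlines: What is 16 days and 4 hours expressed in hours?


Days: 16
Extra hours: 4
Hours per day: 24
Days to hours: 16 x 24 = 384
Total: 384 + 4 = 388

388


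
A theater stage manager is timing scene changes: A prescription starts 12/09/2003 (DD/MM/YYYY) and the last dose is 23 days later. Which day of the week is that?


Start: 2003-09-12 (Friday)
Step 1 - find target date: add 23 days
  2003-09-12 + 23 days = 2003-10-05
Step 2 - day of week:
  23 mod 7 = 2
  Friday + 2 days -> Sunday
Result: Sunday (2003-10-05)

Sunday


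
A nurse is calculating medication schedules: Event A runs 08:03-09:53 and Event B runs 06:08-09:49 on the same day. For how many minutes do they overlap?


Interval A: [483, 593] minutes from midnight
Interval B: [368, 589] minutes from midnight
Overlap start = max(483, 368) = 483
Overlap end = min(593, 589) = 589
Overlap = 589 - 483 = 106 minutes

106


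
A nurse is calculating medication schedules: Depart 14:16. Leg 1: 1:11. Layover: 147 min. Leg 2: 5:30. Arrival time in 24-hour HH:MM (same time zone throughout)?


Depart: 14:16
Leg 1: +71 min -> 15:27
Layover: +147 min -> 17:54
Leg 2: +330 min -> 23:24
Total travel: 548 minutes = 9h 8m
Arrival: 23:24

23:24


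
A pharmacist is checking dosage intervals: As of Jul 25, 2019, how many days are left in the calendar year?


Start: July 25, 2019
End: December 31, 2019
Days left in July: 6
August: 31
September: 30
October: 31
November: 30
... plus remaining months
Sum of remaining months: 153
Total: 6 + 153 = 159

159


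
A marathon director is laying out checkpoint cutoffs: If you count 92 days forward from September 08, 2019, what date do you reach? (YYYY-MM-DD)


Start: 2019-09-08
Adding 92 days
Days remaining in September: 22
After September: 70 days still to add
October 2019: 31 days, 39 remaining
November 2019: 30 days, 9 remaining
December 2019 has 31 days, need 9
Result: 2019-12-09

2019-12-09


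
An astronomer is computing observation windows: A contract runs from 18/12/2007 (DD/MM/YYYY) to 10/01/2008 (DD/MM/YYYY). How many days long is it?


Start date: 2007-12-18
End date: 2008-01-10
Dec 2007: +14 days
Jan 2008: +9 days
Total: 23 days

23


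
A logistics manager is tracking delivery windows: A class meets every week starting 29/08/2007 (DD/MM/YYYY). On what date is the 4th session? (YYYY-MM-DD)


First occurrence: 2007-08-29 (occurrence 1)
Each occurrence is 7 days after the previous.
Occurrence 4 is 3 weeks after the first.
3 weeks = 21 days
2007-08-29 + 21 days = 2007-09-19

2007-09-19


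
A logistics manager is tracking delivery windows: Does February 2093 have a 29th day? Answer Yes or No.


Year: 2093
Divisible by 4? 2093 / 4 = 523.25 -> No
Not divisible by 4, so NOT a leap year

No


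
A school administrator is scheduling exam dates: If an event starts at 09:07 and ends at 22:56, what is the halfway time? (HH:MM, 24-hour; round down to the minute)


Start time: 09:07 = 547 minutes from midnight
End time: 22:56 = 1376 minutes from midnight
Sum: 547 + 1376 = 1923
Midpoint: 1923 / 2 = 961 minutes
Convert: 961 / 60 = 16 hours, 1 minutes
Result: 16:01

16:01


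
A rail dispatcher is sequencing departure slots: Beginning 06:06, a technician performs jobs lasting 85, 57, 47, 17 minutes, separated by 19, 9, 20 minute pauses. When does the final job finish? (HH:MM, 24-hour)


Start: 06:06 = 366 min from midnight
  after task 1 (85 min): 07:31
  after break (19 min): 07:50
  after task 2 (57 min): 08:47
  after break (9 min): 08:56
  after task 3 (47 min): 09:43
  after break (20 min): 10:03
  after task 4 (17 min): 10:20
Total elapsed: 254 minutes
End time: 10:20

10:20


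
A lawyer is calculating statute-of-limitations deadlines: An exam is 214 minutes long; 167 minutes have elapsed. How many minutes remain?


Total budget: 214 minutes
Time used: 167 minutes
Remaining: 214 - 167 = 47 minutes
Percent used: 78.0%
Percent remaining: 22.0%

47


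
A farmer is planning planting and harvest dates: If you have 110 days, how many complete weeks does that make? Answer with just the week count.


Total days: 110
Days per week: 7
Division: 110 / 7 = 15 remainder 5
Complete weeks: 15
Remaining days: 5

15


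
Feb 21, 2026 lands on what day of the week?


Date: 2026-02-21
January 1, 2026 is a Thursday
Day of year: 52
Offset from Jan 1: 51 days
51 mod 7 = 2
Result: Saturday

Saturday


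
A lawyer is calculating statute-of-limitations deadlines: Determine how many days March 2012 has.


Month: March
Year: 2012
March is a 31-day month
Total: 31 days

31


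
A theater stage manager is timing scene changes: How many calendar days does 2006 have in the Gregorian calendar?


Year: 2006
Check leap year rules:
Divisible by 4? No
2006 is not a leap year
Days: 365

365


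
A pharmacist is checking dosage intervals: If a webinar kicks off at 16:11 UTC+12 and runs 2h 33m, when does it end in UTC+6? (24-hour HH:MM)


Start: 16:11 in UTC+12
Step 1 - add duration:
  minutes: 11 + 33 = 44
  hours: 16 + 2 + 0 = 18
  end in UTC+12: 18:44
Step 2 - convert UTC+12 -> UTC+6:
  offset difference: 6 - (12) = -6 hours
  18 + (-6) = 12 -> mod 24 = 12
Result: 12:44 in UTC+6

12:44


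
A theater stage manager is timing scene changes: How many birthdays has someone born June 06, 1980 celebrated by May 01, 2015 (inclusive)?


Birth: 1980-06-06
Reference: 2015-05-01
Year difference: 2015 - 1980 = 35
Has birthday (06-06) occurred by 05-01? No
Birthday not yet reached this year -> subtract 1
Age in full years: 34

34


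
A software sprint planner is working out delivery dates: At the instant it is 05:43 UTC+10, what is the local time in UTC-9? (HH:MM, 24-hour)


Local time: 05:43 at UTC+10 (offset 10h)
Target zone: UTC-9 (offset -9h)
Difference: -9 - (10) = -19 hours
Calculation: 5 + (-19) = -14
Wraparound: (-14) mod 24 = 10
Result: 10:43

10:43


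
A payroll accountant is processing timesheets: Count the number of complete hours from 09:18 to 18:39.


Start: 09:18
End: 18:39
Hour difference: 18 - 9 = 9 hours
Minute difference: 39 - 18 = 21 minutes
Total minutes: 561
Complete hours: 561 / 60 = 9 (remainder 21)

9


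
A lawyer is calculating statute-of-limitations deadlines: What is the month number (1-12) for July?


Calendar month order:
6. June
7. July <--
8. August
July is month number 7

7


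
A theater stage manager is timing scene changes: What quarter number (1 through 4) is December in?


Month: December (month 12)
Q1: January-March (months 1-3)
Q2: April-June (months 4-6)
Q3: July-September (months 7-9)
Q4: October-December (months 10-12)
Month 12 falls in Q4

4


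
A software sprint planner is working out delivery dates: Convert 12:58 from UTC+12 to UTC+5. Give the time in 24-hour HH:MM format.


Local time: 12:58 at UTC+12 (offset 12h)
Target zone: UTC+5 (offset 5h)
Difference: 5 - (12) = -7 hours
Calculation: 12 + (-7) = 5
Result: 05:58

05:58


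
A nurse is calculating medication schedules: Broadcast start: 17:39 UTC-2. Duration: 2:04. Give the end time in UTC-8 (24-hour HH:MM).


Start: 17:39 in UTC-2
Step 1 - add duration:
  minutes: 39 + 4 = 43
  hours: 17 + 2 + 0 = 19
  end in UTC-2: 19:43
Step 2 - convert UTC-2 -> UTC-8:
  offset difference: -8 - (-2) = -6 hours
  19 + (-6) = 13 -> mod 24 = 13
Result: 13:43 in UTC-8

13:43


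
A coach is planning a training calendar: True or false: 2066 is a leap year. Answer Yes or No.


Year: 2066
Divisible by 4? 2066 / 4 = 516.5 -> No
Not divisible by 4, so NOT a leap year

No


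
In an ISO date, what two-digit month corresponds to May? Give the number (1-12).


Calendar month order:
4. April
5. May <--
6. June
May is month number 5

5


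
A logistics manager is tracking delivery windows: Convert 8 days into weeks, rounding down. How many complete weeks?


Total days: 8
Days per week: 7
Division: 8 / 7 = 1 remainder 1
Complete weeks: 1
Remaining days: 1

1


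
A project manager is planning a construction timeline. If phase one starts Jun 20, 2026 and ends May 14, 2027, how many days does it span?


Start date: 2026-06-20
End date: 2027-05-14
Jun 2026: +11 days
Jul 2026: +31 days
Aug 2026: +31 days
... (9 more months)
Total: 328 days

328


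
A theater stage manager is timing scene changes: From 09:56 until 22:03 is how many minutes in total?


Start time: 09:56 = 596 minutes from midnight
End time: 22:03 = 1323 minutes from midnight
Difference: 1323 - 596 = 727 minutes
That is 12 hours and 7 minutes

727


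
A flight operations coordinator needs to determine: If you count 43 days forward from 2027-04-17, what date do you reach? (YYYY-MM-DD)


Start: 2027-04-17
Adding 43 days
Days remaining in April: 13
After April: 30 days still to add
May 2027 has 31 days, need 30
Result: 2027-05-30

2027-05-30


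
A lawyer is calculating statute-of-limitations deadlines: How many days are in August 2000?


Month: August
Year: 2000
August is a 31-day month
Total: 31 days

31


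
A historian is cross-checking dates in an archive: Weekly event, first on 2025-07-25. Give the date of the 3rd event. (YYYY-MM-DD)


First occurrence: 2025-07-25 (occurrence 1)
Each occurrence is 7 days after the previous.
Occurrence 3 is 2 weeks after the first.
2 weeks = 14 days
2025-07-25 + 14 days = 2025-08-08

2025-08-08


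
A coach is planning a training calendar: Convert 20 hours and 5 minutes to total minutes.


Hours: 20
Extra minutes: 5
Minutes per hour: 60
Hours to minutes: 20 x 60 = 1200
Total: 1200 + 5 = 1205

1205


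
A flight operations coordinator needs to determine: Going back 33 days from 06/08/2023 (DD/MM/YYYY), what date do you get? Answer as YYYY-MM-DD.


Start: 2023-08-06
Subtracting 33 days
Days already passed in August: 6
After going back through August: 27 more days to subtract
July 2023 has 31 days, need 27
Result: 2023-07-04

2023-07-04


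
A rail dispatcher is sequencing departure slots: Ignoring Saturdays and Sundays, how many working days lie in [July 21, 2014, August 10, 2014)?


Start: 2014-07-21 (Monday)
End (exclusive): 2014-08-10 (Sunday)
Total calendar days: 20
Full weeks: 20 // 7 = 2 -> 10 weekdays
Remaining 6 days starting on Monday:
  Mon(w), Tue(w), Wed(w), Thu(w), Fri(w), Sat(-) -> 5 weekdays
Total business days: 10 + 5 = 15

15


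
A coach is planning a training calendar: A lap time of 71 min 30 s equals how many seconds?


Minutes: 71
Seconds: 30
Convert minutes to seconds: 71 x 60 = 4260
Add remaining seconds: 4260 + 30 = 4290

4290


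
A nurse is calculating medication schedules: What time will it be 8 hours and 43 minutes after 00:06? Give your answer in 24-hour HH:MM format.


Start time: 00:06
Adding: 8 hours 43 minutes
Minutes: 6 + 43 = 49
Hours: 0 + 8 + 0 = 8
Result: 08:49

08:49


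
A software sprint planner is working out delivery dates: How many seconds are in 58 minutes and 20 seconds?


Minutes: 58
Extra seconds: 20
Seconds per minute: 60
Minutes to seconds: 58 x 60 = 3480
Total: 3480 + 20 = 3500

3500


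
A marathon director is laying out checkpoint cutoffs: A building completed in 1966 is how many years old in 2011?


Birth year: 1966
Current year: 2011
Age = current year - birth year
Age = 2011 - 1966 = 45

45


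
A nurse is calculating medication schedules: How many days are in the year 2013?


Year: 2013
Check leap year rules:
Divisible by 4? No
2013 is not a leap year
Days: 365

365


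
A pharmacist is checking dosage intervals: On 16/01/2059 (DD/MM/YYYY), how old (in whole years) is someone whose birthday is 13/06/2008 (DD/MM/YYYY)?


Birth: 2008-06-13
Reference: 2059-01-16
Year difference: 2059 - 2008 = 51
Has birthday (06-13) occurred by 01-16? No
Birthday not yet reached this year -> subtract 1
Age in full years: 50

50


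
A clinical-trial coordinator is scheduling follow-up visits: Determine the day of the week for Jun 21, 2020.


Date: 2020-06-21
January 1, 2020 is a Wednesday
Day of year: 173
Offset from Jan 1: 172 days
172 mod 7 = 4
Result: Sunday

Sunday


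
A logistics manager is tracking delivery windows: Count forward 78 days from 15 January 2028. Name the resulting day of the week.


Start: 2028-01-15 (Saturday)
Step 1 - find target date: add 78 days
  2028-01-15 + 78 days = 2028-04-02
Step 2 - day of week:
  78 mod 7 = 1
  Saturday + 1 days -> Sunday
Result: Sunday (2028-04-02)

Sunday


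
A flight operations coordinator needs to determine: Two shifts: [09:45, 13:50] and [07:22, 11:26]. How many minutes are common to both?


Interval A: [585, 830] minutes from midnight
Interval B: [442, 686] minutes from midnight
Overlap start = max(585, 442) = 585
Overlap end = min(830, 686) = 686
Overlap = 686 - 585 = 101 minutes

101


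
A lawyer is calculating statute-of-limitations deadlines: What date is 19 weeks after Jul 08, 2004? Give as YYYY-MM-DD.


Start: 2004-07-08
Weeks to add: 19
Convert to days: 19 x 7 = 133 days
Add 133 days to 2004-07-08
Result: 2004-11-18

2004-11-18


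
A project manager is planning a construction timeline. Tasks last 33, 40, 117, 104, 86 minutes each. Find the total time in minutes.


Durations: 33, 40, 117, 104, 86
Running sum: 33
+ 40 = 73
+ 117 = 190
+ 104 = 294
+ 86 = 380
Total duration: 380 minutes
That is 6 hours and 20 minutes

380


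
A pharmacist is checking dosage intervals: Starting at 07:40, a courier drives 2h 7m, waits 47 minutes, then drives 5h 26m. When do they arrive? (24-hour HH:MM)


Depart: 07:40
Leg 1: +127 min -> 09:47
Layover: +47 min -> 10:34
Leg 2: +326 min -> 16:00
Total travel: 500 minutes = 8h 20m
Arrival: 16:00

16:00


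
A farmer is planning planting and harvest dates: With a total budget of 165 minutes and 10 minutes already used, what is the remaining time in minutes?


Total budget: 165 minutes
Time used: 10 minutes
Remaining: 165 - 10 = 155 minutes
Percent used: 6.1%
Percent remaining: 93.9%

155


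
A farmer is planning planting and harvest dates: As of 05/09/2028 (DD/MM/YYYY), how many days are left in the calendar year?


Start: September 05, 2028
End: December 31, 2028
Days left in September: 25
October: 31
November: 30
December: 31
Sum of remaining months: 92
Total: 25 + 92 = 117

117


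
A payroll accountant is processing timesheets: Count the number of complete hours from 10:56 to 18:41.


Start: 10:56
End: 18:41
Hour difference: 18 - 10 = 8 hours
Minute difference: 41 - 56 = -15 minutes
Total minutes: 465
Complete hours: 465 / 60 = 7 (remainder 45)

7


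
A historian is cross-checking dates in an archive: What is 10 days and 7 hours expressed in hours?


Days: 10
Extra hours: 7
Hours per day: 24
Days to hours: 10 x 24 = 240
Total: 240 + 7 = 247

247


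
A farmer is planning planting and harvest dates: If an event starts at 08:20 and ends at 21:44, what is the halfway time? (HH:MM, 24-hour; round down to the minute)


Start time: 08:20 = 500 minutes from midnight
End time: 21:44 = 1304 minutes from midnight
Sum: 500 + 1304 = 1804
Midpoint: 1804 / 2 = 902 minutes
Convert: 902 / 60 = 15 hours, 2 minutes
Result: 15:02

15:02


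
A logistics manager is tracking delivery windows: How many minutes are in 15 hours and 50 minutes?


Hours: 15
Minutes: 50
Convert hours to minutes: 15 x 60 = 900
Add remaining minutes: 900 + 50 = 950

950


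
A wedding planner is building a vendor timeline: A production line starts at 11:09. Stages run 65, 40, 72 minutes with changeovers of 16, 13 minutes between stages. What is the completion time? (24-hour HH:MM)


Start: 11:09 = 669 min from midnight
  after task 1 (65 min): 12:14
  after break (16 min): 12:30
  after task 2 (40 min): 13:10
  after break (13 min): 13:23
  after task 3 (72 min): 14:35
Total elapsed: 206 minutes
End time: 14:35

14:35


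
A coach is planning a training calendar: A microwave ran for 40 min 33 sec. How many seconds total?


Minutes: 40
Extra seconds: 33
Seconds per minute: 60
Minutes to seconds: 40 x 60 = 2400
Total: 2400 + 33 = 2433

2433


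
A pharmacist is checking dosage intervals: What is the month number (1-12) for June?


Calendar month order:
5. May
6. June <--
7. July
June is month number 6

6


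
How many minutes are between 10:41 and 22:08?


Start time: 10:41 = 641 minutes from midnight
End time: 22:08 = 1328 minutes from midnight
Difference: 1328 - 641 = 687 minutes
That is 11 hours and 27 minutes

687


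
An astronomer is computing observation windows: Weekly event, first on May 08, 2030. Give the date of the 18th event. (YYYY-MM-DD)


First occurrence: 2030-05-08 (occurrence 1)
Each occurrence is 7 days after the previous.
Occurrence 18 is 17 weeks after the first.
17 weeks = 119 days
2030-05-08 + 119 days = 2030-09-04

2030-09-04


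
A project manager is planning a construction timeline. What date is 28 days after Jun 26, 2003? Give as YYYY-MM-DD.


Start: 2003-06-26
Adding 28 days
Days remaining in June: 4
After June: 24 days still to add
July 2003 has 31 days, need 24
Result: 2003-07-24

2003-07-24


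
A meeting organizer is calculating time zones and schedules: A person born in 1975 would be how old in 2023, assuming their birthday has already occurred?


Birth year: 1975
Current year: 2023
Age = current year - birth year
Age = 2023 - 1975 = 48

48


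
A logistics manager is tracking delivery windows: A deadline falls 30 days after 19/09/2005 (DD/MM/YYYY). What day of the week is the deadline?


Start: 2005-09-19 (Monday)
Step 1 - find target date: add 30 days
  2005-09-19 + 30 days = 2005-10-19
Step 2 - day of week:
  30 mod 7 = 2
  Monday + 2 days -> Wednesday
Result: Wednesday (2005-10-19)

Wednesday


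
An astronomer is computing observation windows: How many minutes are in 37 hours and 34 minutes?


Hours: 37
Minutes: 34
Convert hours to minutes: 37 x 60 = 2220
Add remaining minutes: 2220 + 34 = 2254

2254


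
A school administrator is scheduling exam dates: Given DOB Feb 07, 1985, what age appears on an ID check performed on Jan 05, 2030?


Birth: 1985-02-07
Reference: 2030-01-05
Year difference: 2030 - 1985 = 45
Has birthday (02-07) occurred by 01-05? No
Birthday not yet reached this year -> subtract 1
Age in full years: 44

44


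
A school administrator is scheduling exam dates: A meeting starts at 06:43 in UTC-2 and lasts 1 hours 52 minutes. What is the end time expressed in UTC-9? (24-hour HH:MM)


Start: 06:43 in UTC-2
Step 1 - add duration:
  minutes: 43 + 52 = 95 (carry 1h)
  hours: 6 + 1 + 1 = 8
  end in UTC-2: 08:35
Step 2 - convert UTC-2 -> UTC-9:
  offset difference: -9 - (-2) = -7 hours
  8 + (-7) = 1 -> mod 24 = 1
Result: 01:35 in UTC-9

01:35


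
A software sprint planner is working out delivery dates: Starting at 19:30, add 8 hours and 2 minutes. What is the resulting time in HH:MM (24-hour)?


Start time: 19:30
Adding: 8 hours 2 minutes
Minutes: 30 + 2 = 32
Hours: 19 + 8 + 0 = 27
Hour wraparound: 27 mod 24 = 3
Result: 03:32

03:32


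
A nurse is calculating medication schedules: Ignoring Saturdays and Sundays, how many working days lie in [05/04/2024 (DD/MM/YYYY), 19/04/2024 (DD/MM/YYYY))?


Start: 2024-04-05 (Friday)
End (exclusive): 2024-04-19 (Friday)
Total calendar days: 14
Full weeks: 14 // 7 = 2 -> 10 weekdays
Remaining 0 days starting on Friday:
Total business days: 10 + 0 = 10

10


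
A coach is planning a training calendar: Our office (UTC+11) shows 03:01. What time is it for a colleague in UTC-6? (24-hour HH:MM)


Local time: 03:01 at UTC+11 (offset 11h)
Target zone: UTC-6 (offset -6h)
Difference: -6 - (11) = -17 hours
Calculation: 3 + (-17) = -14
Wraparound: (-14) mod 24 = 10
Result: 10:01

10:01


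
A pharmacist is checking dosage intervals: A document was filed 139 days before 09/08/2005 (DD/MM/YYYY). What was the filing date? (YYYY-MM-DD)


Start: 2005-08-09
Subtracting 139 days
Days already passed in August: 9
After going back through August: 130 more days to subtract
July 2005: 31 days, 99 remaining
June 2005: 30 days, 69 remaining
May 2005: 31 days, 38 remaining
April 2005: 30 days, 8 remaining
Result: 2005-03-23

2005-03-23


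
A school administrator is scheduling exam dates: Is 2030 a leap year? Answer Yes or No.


Year: 2030
Divisible by 4? 2030 / 4 = 507.5 -> No
Not divisible by 4, so NOT a leap year

No


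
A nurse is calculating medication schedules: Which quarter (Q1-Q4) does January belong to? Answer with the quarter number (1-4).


Month: January (month 1)
Q1: January-March (months 1-3)
Q2: April-June (months 4-6)
Q3: July-September (months 7-9)
Q4: October-December (months 10-12)
Month 1 falls in Q1

1


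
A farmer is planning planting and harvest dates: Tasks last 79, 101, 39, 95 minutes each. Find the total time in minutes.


Durations: 79, 101, 39, 95
Running sum: 79
+ 101 = 180
+ 39 = 219
+ 95 = 314
Total duration: 314 minutes
That is 5 hours and 14 minutes

314


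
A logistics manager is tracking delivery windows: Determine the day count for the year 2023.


Year: 2023
Check leap year rules:
Divisible by 4? No
2023 is not a leap year
Days: 365

365


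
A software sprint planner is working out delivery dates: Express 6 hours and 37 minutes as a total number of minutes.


Hours: 6
Extra minutes: 37
Minutes per hour: 60
Hours to minutes: 6 x 60 = 360
Total: 360 + 37 = 397

397


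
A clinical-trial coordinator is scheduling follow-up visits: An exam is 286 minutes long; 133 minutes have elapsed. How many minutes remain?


Total budget: 286 minutes
Time used: 133 minutes
Remaining: 286 - 133 = 153 minutes
Percent used: 46.5%
Percent remaining: 53.5%

153


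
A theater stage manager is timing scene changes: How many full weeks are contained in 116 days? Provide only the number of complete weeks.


Total days: 116
Days per week: 7
Division: 116 / 7 = 16 remainder 4
Complete weeks: 16
Remaining days: 4

16


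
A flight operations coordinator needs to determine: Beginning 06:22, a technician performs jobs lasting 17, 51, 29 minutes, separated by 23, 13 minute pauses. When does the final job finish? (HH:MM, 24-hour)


Start: 06:22 = 382 min from midnight
  after task 1 (17 min): 06:39
  after break (23 min): 07:02
  after task 2 (51 min): 07:53
  after break (13 min): 08:06
  after task 3 (29 min): 08:35
Total elapsed: 133 minutes
End time: 08:35

08:35


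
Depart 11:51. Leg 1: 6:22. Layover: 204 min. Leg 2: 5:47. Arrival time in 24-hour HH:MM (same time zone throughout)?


Depart: 11:51
Leg 1: +382 min -> 18:13
Layover: +204 min -> 21:37
Leg 2: +347 min -> 03:24
Total travel: 933 minutes = 15h 33m
Arrival: 03:24

03:24


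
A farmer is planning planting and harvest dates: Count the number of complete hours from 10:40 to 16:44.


Start: 10:40
End: 16:44
Hour difference: 16 - 10 = 6 hours
Minute difference: 44 - 40 = 4 minutes
Total minutes: 364
Complete hours: 364 / 60 = 6 (remainder 4)

6


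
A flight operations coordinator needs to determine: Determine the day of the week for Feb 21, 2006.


Date: 2006-02-21
January 1, 2006 is a Sunday
Day of year: 52
Offset from Jan 1: 51 days
51 mod 7 = 2
Result: Tuesday

Tuesday


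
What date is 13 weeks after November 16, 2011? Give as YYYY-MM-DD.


Start: 2011-11-16
Weeks to add: 13
Convert to days: 13 x 7 = 91 days
Add 91 days to 2011-11-16
Result: 2012-02-15

2012-02-15


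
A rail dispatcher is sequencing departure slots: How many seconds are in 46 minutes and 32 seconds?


Minutes: 46
Seconds: 32
Convert minutes to seconds: 46 x 60 = 2760
Add remaining seconds: 2760 + 32 = 2792

2792


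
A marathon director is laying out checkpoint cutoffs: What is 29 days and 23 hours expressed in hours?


Days: 29
Extra hours: 23
Hours per day: 24
Days to hours: 29 x 24 = 696
Total: 696 + 23 = 719

719


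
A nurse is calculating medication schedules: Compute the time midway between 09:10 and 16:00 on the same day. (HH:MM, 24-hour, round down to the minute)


Start time: 09:10 = 550 minutes from midnight
End time: 16:00 = 960 minutes from midnight
Sum: 550 + 960 = 1510
Midpoint: 1510 / 2 = 755 minutes
Convert: 755 / 60 = 12 hours, 35 minutes
Result: 12:35

12:35


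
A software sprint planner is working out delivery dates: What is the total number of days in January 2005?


Month: January
Year: 2005
January is a 31-day month
Total: 31 days

31


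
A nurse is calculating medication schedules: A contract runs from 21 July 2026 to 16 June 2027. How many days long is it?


Start date: 2026-07-21
End date: 2027-06-16
Jul 2026: +11 days
Aug 2026: +31 days
Sep 2026: +30 days
... (9 more months)
Total: 330 days

330


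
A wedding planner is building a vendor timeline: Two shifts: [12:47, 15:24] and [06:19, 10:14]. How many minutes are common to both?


Interval A: [767, 924] minutes from midnight
Interval B: [379, 614] minutes from midnight
Overlap start = max(767, 379) = 767
Overlap end = min(924, 614) = 614
End <= start, so the intervals do not overlap: 0 minutes

0


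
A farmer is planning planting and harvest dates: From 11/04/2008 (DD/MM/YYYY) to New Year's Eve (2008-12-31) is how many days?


Start: April 11, 2008
End: December 31, 2008
Days left in April: 19
May: 31
June: 30
July: 31
August: 31
... plus remaining months
Sum of remaining months: 245
Total: 19 + 245 = 264

264


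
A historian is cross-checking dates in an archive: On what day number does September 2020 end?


Month: September
Year: 2020
September is a 30-day month
Total: 30 days

30


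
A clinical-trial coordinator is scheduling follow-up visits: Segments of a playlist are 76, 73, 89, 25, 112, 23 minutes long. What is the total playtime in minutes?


Durations: 76, 73, 89, 25, 112, 23
Running sum: 76
+ 73 = 149
+ 89 = 238
+ 25 = 263
+ 112 = 375
+ 23 = 398
Total duration: 398 minutes
That is 6 hours and 38 minutes

398


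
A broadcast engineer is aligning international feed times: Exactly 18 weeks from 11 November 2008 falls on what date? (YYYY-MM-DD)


Start: 2008-11-11
Weeks to add: 18
Convert to days: 18 x 7 = 126 days
Add 126 days to 2008-11-11
Result: 2009-03-17

2009-03-17


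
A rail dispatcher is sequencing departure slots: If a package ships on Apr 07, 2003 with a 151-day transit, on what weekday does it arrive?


Start: 2003-04-07 (Monday)
Step 1 - find target date: add 151 days
  2003-04-07 + 151 days = 2003-09-05
Step 2 - day of week:
  151 mod 7 = 4
  Monday + 4 days -> Friday
Result: Friday (2003-09-05)

Friday


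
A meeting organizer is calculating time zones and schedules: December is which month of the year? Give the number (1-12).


Calendar month order:
11. November
12. December <--
December is month number 12

12


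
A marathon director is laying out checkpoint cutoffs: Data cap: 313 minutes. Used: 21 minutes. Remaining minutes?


Total budget: 313 minutes
Time used: 21 minutes
Remaining: 313 - 21 = 292 minutes
Percent used: 6.7%
Percent remaining: 93.3%

292


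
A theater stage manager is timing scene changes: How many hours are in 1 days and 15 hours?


Days: 1
Extra hours: 15
Hours per day: 24
Days to hours: 1 x 24 = 24
Total: 24 + 15 = 39

39


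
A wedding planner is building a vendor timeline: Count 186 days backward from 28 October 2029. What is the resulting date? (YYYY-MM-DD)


Start: 2029-10-28
Subtracting 186 days
Days already passed in October: 28
After going back through October: 158 more days to subtract
September 2029: 30 days, 128 remaining
August 2029: 31 days, 97 remaining
July 2029: 31 days, 66 remaining
June 2029: 30 days, 36 remaining
Result: 2029-04-25

2029-04-25


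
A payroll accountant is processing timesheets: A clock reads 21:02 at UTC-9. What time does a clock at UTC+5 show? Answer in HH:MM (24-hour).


Local time: 21:02 at UTC-9 (offset -9h)
Target zone: UTC+5 (offset 5h)
Difference: 5 - (-9) = 14 hours
Calculation: 21 + (14) = 35
Wraparound: (35) mod 24 = 11
Result: 11:02

11:02


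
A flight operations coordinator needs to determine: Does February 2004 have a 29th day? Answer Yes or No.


Year: 2004
Divisible by 4? 2004 / 4 = 501.0 -> Yes
Divisible by 100? 2004 / 100 = 20.04 -> No
Divisible by 4 but not 100, so it IS a leap year

Yes


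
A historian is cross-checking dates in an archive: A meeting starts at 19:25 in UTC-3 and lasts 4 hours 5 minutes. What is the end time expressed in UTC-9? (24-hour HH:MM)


Start: 19:25 in UTC-3
Step 1 - add duration:
  minutes: 25 + 5 = 30
  hours: 19 + 4 + 0 = 23
  end in UTC-3: 23:30
Step 2 - convert UTC-3 -> UTC-9:
  offset difference: -9 - (-3) = -6 hours
  23 + (-6) = 17 -> mod 24 = 17
Result: 17:30 in UTC-9

17:30


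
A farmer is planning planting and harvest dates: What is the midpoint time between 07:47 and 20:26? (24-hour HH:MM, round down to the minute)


Start time: 07:47 = 467 minutes from midnight
End time: 20:26 = 1226 minutes from midnight
Sum: 467 + 1226 = 1693
Midpoint: 1693 / 2 = 846 minutes
Convert: 846 / 60 = 14 hours, 6 minutes
Result: 14:06

14:06


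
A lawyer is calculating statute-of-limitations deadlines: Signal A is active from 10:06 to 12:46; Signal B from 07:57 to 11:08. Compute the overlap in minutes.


Interval A: [606, 766] minutes from midnight
Interval B: [477, 668] minutes from midnight
Overlap start = max(606, 477) = 606
Overlap end = min(766, 668) = 668
Overlap = 668 - 606 = 62 minutes

62


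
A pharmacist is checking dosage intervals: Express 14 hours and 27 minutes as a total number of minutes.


Hours: 14
Extra minutes: 27
Minutes per hour: 60
Hours to minutes: 14 x 60 = 840
Total: 840 + 27 = 867

867


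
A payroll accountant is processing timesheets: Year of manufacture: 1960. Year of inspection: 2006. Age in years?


Birth year: 1960
Current year: 2006
Age = current year - birth year
Age = 2006 - 1960 = 46

46
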